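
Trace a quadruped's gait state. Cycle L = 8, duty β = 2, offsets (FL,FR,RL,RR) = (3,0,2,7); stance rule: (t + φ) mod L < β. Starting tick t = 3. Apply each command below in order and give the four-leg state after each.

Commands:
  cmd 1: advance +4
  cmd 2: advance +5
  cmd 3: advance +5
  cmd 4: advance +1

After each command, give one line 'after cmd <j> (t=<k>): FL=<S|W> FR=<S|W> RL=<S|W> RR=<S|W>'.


start t=3: FL=W FR=W RL=W RR=W
cmd 1: advance +4 → t=7, phase=(2,7,1,6) → FL=W FR=W RL=S RR=W
cmd 2: advance +5 → t=12, phase=(7,4,6,3) → FL=W FR=W RL=W RR=W
cmd 3: advance +5 → t=17, phase=(4,1,3,0) → FL=W FR=S RL=W RR=S
cmd 4: advance +1 → t=18, phase=(5,2,4,1) → FL=W FR=W RL=W RR=S

after cmd 1 (t=7): FL=W FR=W RL=S RR=W
after cmd 2 (t=12): FL=W FR=W RL=W RR=W
after cmd 3 (t=17): FL=W FR=S RL=W RR=S
after cmd 4 (t=18): FL=W FR=W RL=W RR=S


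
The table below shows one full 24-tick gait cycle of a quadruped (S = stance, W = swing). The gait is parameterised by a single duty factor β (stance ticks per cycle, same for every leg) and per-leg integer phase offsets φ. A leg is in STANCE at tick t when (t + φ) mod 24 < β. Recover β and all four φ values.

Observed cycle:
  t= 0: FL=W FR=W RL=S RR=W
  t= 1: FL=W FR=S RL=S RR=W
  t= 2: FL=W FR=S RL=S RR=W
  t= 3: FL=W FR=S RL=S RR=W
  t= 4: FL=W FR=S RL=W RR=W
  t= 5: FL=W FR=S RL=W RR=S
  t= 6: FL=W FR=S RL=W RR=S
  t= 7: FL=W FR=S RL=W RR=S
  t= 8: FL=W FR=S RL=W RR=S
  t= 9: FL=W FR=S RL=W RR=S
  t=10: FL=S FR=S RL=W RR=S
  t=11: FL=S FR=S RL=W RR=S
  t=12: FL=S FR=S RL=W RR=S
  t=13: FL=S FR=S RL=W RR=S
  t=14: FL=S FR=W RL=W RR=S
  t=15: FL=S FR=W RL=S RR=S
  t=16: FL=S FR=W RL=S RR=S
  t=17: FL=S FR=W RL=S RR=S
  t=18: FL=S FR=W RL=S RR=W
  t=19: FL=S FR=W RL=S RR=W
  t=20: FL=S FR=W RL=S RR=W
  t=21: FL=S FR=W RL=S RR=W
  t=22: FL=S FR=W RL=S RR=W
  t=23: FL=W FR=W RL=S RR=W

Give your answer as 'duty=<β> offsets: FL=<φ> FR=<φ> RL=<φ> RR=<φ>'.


duty β = stance ticks per leg = 13
FL: stance ticks = 13; W→S at t=10 → φ=14
FR: stance ticks = 13; W→S at t=1 → φ=23
RL: stance ticks = 13; W→S at t=15 → φ=9
RR: stance ticks = 13; W→S at t=5 → φ=19

duty=13 offsets: FL=14 FR=23 RL=9 RR=19


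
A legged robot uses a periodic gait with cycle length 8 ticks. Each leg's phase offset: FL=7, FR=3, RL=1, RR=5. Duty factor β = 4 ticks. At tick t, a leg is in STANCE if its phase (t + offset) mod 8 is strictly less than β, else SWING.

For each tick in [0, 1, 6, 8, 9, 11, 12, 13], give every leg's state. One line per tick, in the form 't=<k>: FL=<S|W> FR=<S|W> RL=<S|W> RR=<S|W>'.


t=0: FL=W FR=S RL=S RR=W
t=1: FL=S FR=W RL=S RR=W
t=6: FL=W FR=S RL=W RR=S
t=8: FL=W FR=S RL=S RR=W
t=9: FL=S FR=W RL=S RR=W
t=11: FL=S FR=W RL=W RR=S
t=12: FL=S FR=W RL=W RR=S
t=13: FL=W FR=S RL=W RR=S

t=0: phase=(7,3,1,5) vs β=4 → FL=W FR=S RL=S RR=W
t=1: phase=(0,4,2,6) vs β=4 → FL=S FR=W RL=S RR=W
t=6: phase=(5,1,7,3) vs β=4 → FL=W FR=S RL=W RR=S
t=8: phase=(7,3,1,5) vs β=4 → FL=W FR=S RL=S RR=W
t=9: phase=(0,4,2,6) vs β=4 → FL=S FR=W RL=S RR=W
t=11: phase=(2,6,4,0) vs β=4 → FL=S FR=W RL=W RR=S
t=12: phase=(3,7,5,1) vs β=4 → FL=S FR=W RL=W RR=S
t=13: phase=(4,0,6,2) vs β=4 → FL=W FR=S RL=W RR=S


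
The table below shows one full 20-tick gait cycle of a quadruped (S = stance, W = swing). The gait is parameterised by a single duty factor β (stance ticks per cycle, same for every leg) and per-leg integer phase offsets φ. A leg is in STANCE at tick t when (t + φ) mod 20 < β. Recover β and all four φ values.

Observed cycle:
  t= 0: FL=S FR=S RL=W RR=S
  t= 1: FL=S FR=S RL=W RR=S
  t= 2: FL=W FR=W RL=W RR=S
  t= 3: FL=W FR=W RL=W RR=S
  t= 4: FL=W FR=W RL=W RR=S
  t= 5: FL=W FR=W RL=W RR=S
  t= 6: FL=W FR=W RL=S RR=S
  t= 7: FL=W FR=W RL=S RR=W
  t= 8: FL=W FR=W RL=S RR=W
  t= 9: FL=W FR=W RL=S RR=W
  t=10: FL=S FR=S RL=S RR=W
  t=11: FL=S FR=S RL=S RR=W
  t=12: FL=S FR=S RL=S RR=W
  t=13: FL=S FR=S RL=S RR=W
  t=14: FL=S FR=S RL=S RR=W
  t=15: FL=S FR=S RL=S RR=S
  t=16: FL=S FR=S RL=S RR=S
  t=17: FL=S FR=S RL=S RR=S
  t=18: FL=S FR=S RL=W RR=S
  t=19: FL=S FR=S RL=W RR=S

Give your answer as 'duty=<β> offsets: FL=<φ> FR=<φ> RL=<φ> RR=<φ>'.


duty β = stance ticks per leg = 12
FL: stance ticks = 12; W→S at t=10 → φ=10
FR: stance ticks = 12; W→S at t=10 → φ=10
RL: stance ticks = 12; W→S at t=6 → φ=14
RR: stance ticks = 12; W→S at t=15 → φ=5

duty=12 offsets: FL=10 FR=10 RL=14 RR=5


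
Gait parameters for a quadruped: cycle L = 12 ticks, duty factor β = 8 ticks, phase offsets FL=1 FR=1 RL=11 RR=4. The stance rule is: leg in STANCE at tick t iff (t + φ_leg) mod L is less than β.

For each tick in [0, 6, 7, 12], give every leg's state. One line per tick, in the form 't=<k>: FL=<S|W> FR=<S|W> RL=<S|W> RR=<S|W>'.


t=0: FL=S FR=S RL=W RR=S
t=6: FL=S FR=S RL=S RR=W
t=7: FL=W FR=W RL=S RR=W
t=12: FL=S FR=S RL=W RR=S

t=0: phase=(1,1,11,4) vs β=8 → FL=S FR=S RL=W RR=S
t=6: phase=(7,7,5,10) vs β=8 → FL=S FR=S RL=S RR=W
t=7: phase=(8,8,6,11) vs β=8 → FL=W FR=W RL=S RR=W
t=12: phase=(1,1,11,4) vs β=8 → FL=S FR=S RL=W RR=S


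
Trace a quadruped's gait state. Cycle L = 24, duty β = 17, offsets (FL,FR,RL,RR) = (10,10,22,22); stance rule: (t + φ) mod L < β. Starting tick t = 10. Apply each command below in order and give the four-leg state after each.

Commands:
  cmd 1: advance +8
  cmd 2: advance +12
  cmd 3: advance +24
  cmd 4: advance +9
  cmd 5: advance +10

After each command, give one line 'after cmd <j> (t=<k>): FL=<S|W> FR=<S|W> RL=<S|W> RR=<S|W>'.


start t=10: FL=W FR=W RL=S RR=S
cmd 1: advance +8 → t=18, phase=(4,4,16,16) → FL=S FR=S RL=S RR=S
cmd 2: advance +12 → t=30, phase=(16,16,4,4) → FL=S FR=S RL=S RR=S
cmd 3: advance +24 → t=54, phase=(16,16,4,4) → FL=S FR=S RL=S RR=S
cmd 4: advance +9 → t=63, phase=(1,1,13,13) → FL=S FR=S RL=S RR=S
cmd 5: advance +10 → t=73, phase=(11,11,23,23) → FL=S FR=S RL=W RR=W

after cmd 1 (t=18): FL=S FR=S RL=S RR=S
after cmd 2 (t=30): FL=S FR=S RL=S RR=S
after cmd 3 (t=54): FL=S FR=S RL=S RR=S
after cmd 4 (t=63): FL=S FR=S RL=S RR=S
after cmd 5 (t=73): FL=S FR=S RL=W RR=W


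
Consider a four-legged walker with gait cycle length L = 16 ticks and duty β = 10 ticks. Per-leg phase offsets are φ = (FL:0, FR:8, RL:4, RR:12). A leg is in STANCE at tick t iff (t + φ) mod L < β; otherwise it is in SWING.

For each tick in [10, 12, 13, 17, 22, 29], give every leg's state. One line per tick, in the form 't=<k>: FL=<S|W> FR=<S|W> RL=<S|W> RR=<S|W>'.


t=10: FL=W FR=S RL=W RR=S
t=12: FL=W FR=S RL=S RR=S
t=13: FL=W FR=S RL=S RR=S
t=17: FL=S FR=S RL=S RR=W
t=22: FL=S FR=W RL=W RR=S
t=29: FL=W FR=S RL=S RR=S

t=10: phase=(10,2,14,6) vs β=10 → FL=W FR=S RL=W RR=S
t=12: phase=(12,4,0,8) vs β=10 → FL=W FR=S RL=S RR=S
t=13: phase=(13,5,1,9) vs β=10 → FL=W FR=S RL=S RR=S
t=17: phase=(1,9,5,13) vs β=10 → FL=S FR=S RL=S RR=W
t=22: phase=(6,14,10,2) vs β=10 → FL=S FR=W RL=W RR=S
t=29: phase=(13,5,1,9) vs β=10 → FL=W FR=S RL=S RR=S


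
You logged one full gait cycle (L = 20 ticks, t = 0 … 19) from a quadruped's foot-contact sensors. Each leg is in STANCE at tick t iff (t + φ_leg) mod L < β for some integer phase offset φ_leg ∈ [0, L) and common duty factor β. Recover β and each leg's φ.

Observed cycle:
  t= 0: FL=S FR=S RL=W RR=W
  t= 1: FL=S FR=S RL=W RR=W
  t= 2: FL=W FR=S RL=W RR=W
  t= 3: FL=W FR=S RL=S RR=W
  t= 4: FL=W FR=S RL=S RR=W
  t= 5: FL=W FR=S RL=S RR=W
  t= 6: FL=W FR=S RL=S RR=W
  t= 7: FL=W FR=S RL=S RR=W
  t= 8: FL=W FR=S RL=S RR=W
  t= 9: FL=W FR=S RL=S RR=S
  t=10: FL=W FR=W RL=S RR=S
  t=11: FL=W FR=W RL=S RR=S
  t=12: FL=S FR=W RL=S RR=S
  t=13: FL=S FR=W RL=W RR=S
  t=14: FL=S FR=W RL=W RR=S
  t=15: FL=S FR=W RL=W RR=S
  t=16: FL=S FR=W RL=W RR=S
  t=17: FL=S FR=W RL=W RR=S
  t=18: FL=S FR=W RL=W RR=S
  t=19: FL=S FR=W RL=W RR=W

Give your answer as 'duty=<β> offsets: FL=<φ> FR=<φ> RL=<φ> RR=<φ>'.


duty=10 offsets: FL=8 FR=0 RL=17 RR=11

duty β = stance ticks per leg = 10
FL: stance ticks = 10; W→S at t=12 → φ=8
FR: stance ticks = 10; W→S at t=0 → φ=0
RL: stance ticks = 10; W→S at t=3 → φ=17
RR: stance ticks = 10; W→S at t=9 → φ=11


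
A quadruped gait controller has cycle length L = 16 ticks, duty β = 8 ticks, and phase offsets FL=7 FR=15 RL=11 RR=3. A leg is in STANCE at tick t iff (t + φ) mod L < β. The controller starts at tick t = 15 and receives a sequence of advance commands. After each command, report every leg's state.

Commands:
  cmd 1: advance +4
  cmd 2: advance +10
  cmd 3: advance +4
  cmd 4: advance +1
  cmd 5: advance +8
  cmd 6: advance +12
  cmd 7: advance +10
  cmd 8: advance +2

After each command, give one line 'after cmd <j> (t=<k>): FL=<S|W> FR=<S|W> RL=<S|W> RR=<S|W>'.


start t=15: FL=S FR=W RL=W RR=S
cmd 1: advance +4 → t=19, phase=(10,2,14,6) → FL=W FR=S RL=W RR=S
cmd 2: advance +10 → t=29, phase=(4,12,8,0) → FL=S FR=W RL=W RR=S
cmd 3: advance +4 → t=33, phase=(8,0,12,4) → FL=W FR=S RL=W RR=S
cmd 4: advance +1 → t=34, phase=(9,1,13,5) → FL=W FR=S RL=W RR=S
cmd 5: advance +8 → t=42, phase=(1,9,5,13) → FL=S FR=W RL=S RR=W
cmd 6: advance +12 → t=54, phase=(13,5,1,9) → FL=W FR=S RL=S RR=W
cmd 7: advance +10 → t=64, phase=(7,15,11,3) → FL=S FR=W RL=W RR=S
cmd 8: advance +2 → t=66, phase=(9,1,13,5) → FL=W FR=S RL=W RR=S

after cmd 1 (t=19): FL=W FR=S RL=W RR=S
after cmd 2 (t=29): FL=S FR=W RL=W RR=S
after cmd 3 (t=33): FL=W FR=S RL=W RR=S
after cmd 4 (t=34): FL=W FR=S RL=W RR=S
after cmd 5 (t=42): FL=S FR=W RL=S RR=W
after cmd 6 (t=54): FL=W FR=S RL=S RR=W
after cmd 7 (t=64): FL=S FR=W RL=W RR=S
after cmd 8 (t=66): FL=W FR=S RL=W RR=S


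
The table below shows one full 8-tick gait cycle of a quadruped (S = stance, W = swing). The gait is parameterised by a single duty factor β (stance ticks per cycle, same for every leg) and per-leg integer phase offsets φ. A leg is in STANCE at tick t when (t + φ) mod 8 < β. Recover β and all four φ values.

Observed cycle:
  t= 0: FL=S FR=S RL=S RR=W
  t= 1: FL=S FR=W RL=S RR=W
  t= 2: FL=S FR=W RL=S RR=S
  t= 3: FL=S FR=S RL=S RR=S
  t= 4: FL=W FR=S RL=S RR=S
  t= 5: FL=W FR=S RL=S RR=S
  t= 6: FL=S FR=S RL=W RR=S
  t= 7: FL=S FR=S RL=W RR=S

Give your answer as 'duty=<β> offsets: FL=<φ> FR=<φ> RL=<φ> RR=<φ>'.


duty β = stance ticks per leg = 6
FL: stance ticks = 6; W→S at t=6 → φ=2
FR: stance ticks = 6; W→S at t=3 → φ=5
RL: stance ticks = 6; W→S at t=0 → φ=0
RR: stance ticks = 6; W→S at t=2 → φ=6

duty=6 offsets: FL=2 FR=5 RL=0 RR=6


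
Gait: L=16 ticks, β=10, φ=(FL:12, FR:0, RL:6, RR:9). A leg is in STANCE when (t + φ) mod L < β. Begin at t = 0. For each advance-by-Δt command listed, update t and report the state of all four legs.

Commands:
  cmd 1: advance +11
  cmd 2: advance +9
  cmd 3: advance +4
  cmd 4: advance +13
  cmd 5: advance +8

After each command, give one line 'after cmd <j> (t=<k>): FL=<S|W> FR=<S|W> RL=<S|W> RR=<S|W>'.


after cmd 1 (t=11): FL=S FR=W RL=S RR=S
after cmd 2 (t=20): FL=S FR=S RL=W RR=W
after cmd 3 (t=24): FL=S FR=S RL=W RR=S
after cmd 4 (t=37): FL=S FR=S RL=W RR=W
after cmd 5 (t=45): FL=S FR=W RL=S RR=S

start t=0: FL=W FR=S RL=S RR=S
cmd 1: advance +11 → t=11, phase=(7,11,1,4) → FL=S FR=W RL=S RR=S
cmd 2: advance +9 → t=20, phase=(0,4,10,13) → FL=S FR=S RL=W RR=W
cmd 3: advance +4 → t=24, phase=(4,8,14,1) → FL=S FR=S RL=W RR=S
cmd 4: advance +13 → t=37, phase=(1,5,11,14) → FL=S FR=S RL=W RR=W
cmd 5: advance +8 → t=45, phase=(9,13,3,6) → FL=S FR=W RL=S RR=S


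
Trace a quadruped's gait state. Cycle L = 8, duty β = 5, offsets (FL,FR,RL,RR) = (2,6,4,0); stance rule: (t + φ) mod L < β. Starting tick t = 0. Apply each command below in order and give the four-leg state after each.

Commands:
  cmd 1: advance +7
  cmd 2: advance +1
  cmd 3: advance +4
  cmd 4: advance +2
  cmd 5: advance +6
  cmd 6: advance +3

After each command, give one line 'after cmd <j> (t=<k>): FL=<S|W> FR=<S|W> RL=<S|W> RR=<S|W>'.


after cmd 1 (t=7): FL=S FR=W RL=S RR=W
after cmd 2 (t=8): FL=S FR=W RL=S RR=S
after cmd 3 (t=12): FL=W FR=S RL=S RR=S
after cmd 4 (t=14): FL=S FR=S RL=S RR=W
after cmd 5 (t=20): FL=W FR=S RL=S RR=S
after cmd 6 (t=23): FL=S FR=W RL=S RR=W

start t=0: FL=S FR=W RL=S RR=S
cmd 1: advance +7 → t=7, phase=(1,5,3,7) → FL=S FR=W RL=S RR=W
cmd 2: advance +1 → t=8, phase=(2,6,4,0) → FL=S FR=W RL=S RR=S
cmd 3: advance +4 → t=12, phase=(6,2,0,4) → FL=W FR=S RL=S RR=S
cmd 4: advance +2 → t=14, phase=(0,4,2,6) → FL=S FR=S RL=S RR=W
cmd 5: advance +6 → t=20, phase=(6,2,0,4) → FL=W FR=S RL=S RR=S
cmd 6: advance +3 → t=23, phase=(1,5,3,7) → FL=S FR=W RL=S RR=W


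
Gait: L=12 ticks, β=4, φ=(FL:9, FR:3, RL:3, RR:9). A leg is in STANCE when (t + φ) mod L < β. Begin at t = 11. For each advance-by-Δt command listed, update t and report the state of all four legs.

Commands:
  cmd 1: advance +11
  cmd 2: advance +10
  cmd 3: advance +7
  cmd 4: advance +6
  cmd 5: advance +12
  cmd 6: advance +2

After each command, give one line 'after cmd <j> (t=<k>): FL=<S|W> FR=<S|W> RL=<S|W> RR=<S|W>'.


after cmd 1 (t=22): FL=W FR=S RL=S RR=W
after cmd 2 (t=32): FL=W FR=W RL=W RR=W
after cmd 3 (t=39): FL=S FR=W RL=W RR=S
after cmd 4 (t=45): FL=W FR=S RL=S RR=W
after cmd 5 (t=57): FL=W FR=S RL=S RR=W
after cmd 6 (t=59): FL=W FR=S RL=S RR=W

start t=11: FL=W FR=S RL=S RR=W
cmd 1: advance +11 → t=22, phase=(7,1,1,7) → FL=W FR=S RL=S RR=W
cmd 2: advance +10 → t=32, phase=(5,11,11,5) → FL=W FR=W RL=W RR=W
cmd 3: advance +7 → t=39, phase=(0,6,6,0) → FL=S FR=W RL=W RR=S
cmd 4: advance +6 → t=45, phase=(6,0,0,6) → FL=W FR=S RL=S RR=W
cmd 5: advance +12 → t=57, phase=(6,0,0,6) → FL=W FR=S RL=S RR=W
cmd 6: advance +2 → t=59, phase=(8,2,2,8) → FL=W FR=S RL=S RR=W


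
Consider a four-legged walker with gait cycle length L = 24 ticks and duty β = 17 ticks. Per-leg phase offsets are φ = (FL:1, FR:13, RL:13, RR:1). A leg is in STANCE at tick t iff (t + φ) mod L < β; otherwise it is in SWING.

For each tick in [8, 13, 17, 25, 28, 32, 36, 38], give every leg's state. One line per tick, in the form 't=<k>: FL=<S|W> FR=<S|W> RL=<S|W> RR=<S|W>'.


t=8: FL=S FR=W RL=W RR=S
t=13: FL=S FR=S RL=S RR=S
t=17: FL=W FR=S RL=S RR=W
t=25: FL=S FR=S RL=S RR=S
t=28: FL=S FR=W RL=W RR=S
t=32: FL=S FR=W RL=W RR=S
t=36: FL=S FR=S RL=S RR=S
t=38: FL=S FR=S RL=S RR=S

t=8: phase=(9,21,21,9) vs β=17 → FL=S FR=W RL=W RR=S
t=13: phase=(14,2,2,14) vs β=17 → FL=S FR=S RL=S RR=S
t=17: phase=(18,6,6,18) vs β=17 → FL=W FR=S RL=S RR=W
t=25: phase=(2,14,14,2) vs β=17 → FL=S FR=S RL=S RR=S
t=28: phase=(5,17,17,5) vs β=17 → FL=S FR=W RL=W RR=S
t=32: phase=(9,21,21,9) vs β=17 → FL=S FR=W RL=W RR=S
t=36: phase=(13,1,1,13) vs β=17 → FL=S FR=S RL=S RR=S
t=38: phase=(15,3,3,15) vs β=17 → FL=S FR=S RL=S RR=S


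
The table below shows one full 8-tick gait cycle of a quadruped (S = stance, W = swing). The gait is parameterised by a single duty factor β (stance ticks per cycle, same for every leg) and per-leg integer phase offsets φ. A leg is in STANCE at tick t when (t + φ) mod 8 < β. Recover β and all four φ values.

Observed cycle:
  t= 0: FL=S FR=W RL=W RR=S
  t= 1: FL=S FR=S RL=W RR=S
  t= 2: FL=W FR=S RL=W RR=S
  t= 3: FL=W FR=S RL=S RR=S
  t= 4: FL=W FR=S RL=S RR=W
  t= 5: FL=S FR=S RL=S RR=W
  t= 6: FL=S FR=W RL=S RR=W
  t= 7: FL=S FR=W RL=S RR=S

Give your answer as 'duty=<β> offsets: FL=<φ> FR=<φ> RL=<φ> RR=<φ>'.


duty β = stance ticks per leg = 5
FL: stance ticks = 5; W→S at t=5 → φ=3
FR: stance ticks = 5; W→S at t=1 → φ=7
RL: stance ticks = 5; W→S at t=3 → φ=5
RR: stance ticks = 5; W→S at t=7 → φ=1

duty=5 offsets: FL=3 FR=7 RL=5 RR=1


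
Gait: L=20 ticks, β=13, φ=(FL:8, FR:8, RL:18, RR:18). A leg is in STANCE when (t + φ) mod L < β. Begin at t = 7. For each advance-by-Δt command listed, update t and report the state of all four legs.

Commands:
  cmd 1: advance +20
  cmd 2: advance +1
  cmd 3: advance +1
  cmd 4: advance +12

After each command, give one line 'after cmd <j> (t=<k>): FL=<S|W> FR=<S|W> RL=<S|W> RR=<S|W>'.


after cmd 1 (t=27): FL=W FR=W RL=S RR=S
after cmd 2 (t=28): FL=W FR=W RL=S RR=S
after cmd 3 (t=29): FL=W FR=W RL=S RR=S
after cmd 4 (t=41): FL=S FR=S RL=W RR=W

start t=7: FL=W FR=W RL=S RR=S
cmd 1: advance +20 → t=27, phase=(15,15,5,5) → FL=W FR=W RL=S RR=S
cmd 2: advance +1 → t=28, phase=(16,16,6,6) → FL=W FR=W RL=S RR=S
cmd 3: advance +1 → t=29, phase=(17,17,7,7) → FL=W FR=W RL=S RR=S
cmd 4: advance +12 → t=41, phase=(9,9,19,19) → FL=S FR=S RL=W RR=W


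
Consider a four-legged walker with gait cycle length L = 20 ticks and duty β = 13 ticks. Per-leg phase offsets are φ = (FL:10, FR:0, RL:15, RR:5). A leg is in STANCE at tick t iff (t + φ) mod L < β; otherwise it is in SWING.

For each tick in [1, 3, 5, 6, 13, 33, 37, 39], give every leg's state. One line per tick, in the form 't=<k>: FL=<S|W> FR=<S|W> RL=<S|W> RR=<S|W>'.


t=1: FL=S FR=S RL=W RR=S
t=3: FL=W FR=S RL=W RR=S
t=5: FL=W FR=S RL=S RR=S
t=6: FL=W FR=S RL=S RR=S
t=13: FL=S FR=W RL=S RR=W
t=33: FL=S FR=W RL=S RR=W
t=37: FL=S FR=W RL=S RR=S
t=39: FL=S FR=W RL=W RR=S

t=1: phase=(11,1,16,6) vs β=13 → FL=S FR=S RL=W RR=S
t=3: phase=(13,3,18,8) vs β=13 → FL=W FR=S RL=W RR=S
t=5: phase=(15,5,0,10) vs β=13 → FL=W FR=S RL=S RR=S
t=6: phase=(16,6,1,11) vs β=13 → FL=W FR=S RL=S RR=S
t=13: phase=(3,13,8,18) vs β=13 → FL=S FR=W RL=S RR=W
t=33: phase=(3,13,8,18) vs β=13 → FL=S FR=W RL=S RR=W
t=37: phase=(7,17,12,2) vs β=13 → FL=S FR=W RL=S RR=S
t=39: phase=(9,19,14,4) vs β=13 → FL=S FR=W RL=W RR=S


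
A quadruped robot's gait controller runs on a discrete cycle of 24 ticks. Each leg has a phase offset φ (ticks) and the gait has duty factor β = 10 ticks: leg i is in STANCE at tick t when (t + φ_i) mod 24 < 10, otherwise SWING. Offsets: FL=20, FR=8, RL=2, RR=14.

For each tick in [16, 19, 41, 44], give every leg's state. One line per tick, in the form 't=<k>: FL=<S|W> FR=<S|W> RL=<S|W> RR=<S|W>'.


t=16: FL=W FR=S RL=W RR=S
t=19: FL=W FR=S RL=W RR=S
t=41: FL=W FR=S RL=W RR=S
t=44: FL=W FR=S RL=W RR=W

t=16: phase=(12,0,18,6) vs β=10 → FL=W FR=S RL=W RR=S
t=19: phase=(15,3,21,9) vs β=10 → FL=W FR=S RL=W RR=S
t=41: phase=(13,1,19,7) vs β=10 → FL=W FR=S RL=W RR=S
t=44: phase=(16,4,22,10) vs β=10 → FL=W FR=S RL=W RR=W


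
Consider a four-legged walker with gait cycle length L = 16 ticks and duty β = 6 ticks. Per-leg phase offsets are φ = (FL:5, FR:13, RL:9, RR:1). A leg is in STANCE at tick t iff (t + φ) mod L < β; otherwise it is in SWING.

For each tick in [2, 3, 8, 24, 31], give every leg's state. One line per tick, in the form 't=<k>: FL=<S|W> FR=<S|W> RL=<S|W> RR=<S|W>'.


t=2: FL=W FR=W RL=W RR=S
t=3: FL=W FR=S RL=W RR=S
t=8: FL=W FR=S RL=S RR=W
t=24: FL=W FR=S RL=S RR=W
t=31: FL=S FR=W RL=W RR=S

t=2: phase=(7,15,11,3) vs β=6 → FL=W FR=W RL=W RR=S
t=3: phase=(8,0,12,4) vs β=6 → FL=W FR=S RL=W RR=S
t=8: phase=(13,5,1,9) vs β=6 → FL=W FR=S RL=S RR=W
t=24: phase=(13,5,1,9) vs β=6 → FL=W FR=S RL=S RR=W
t=31: phase=(4,12,8,0) vs β=6 → FL=S FR=W RL=W RR=S


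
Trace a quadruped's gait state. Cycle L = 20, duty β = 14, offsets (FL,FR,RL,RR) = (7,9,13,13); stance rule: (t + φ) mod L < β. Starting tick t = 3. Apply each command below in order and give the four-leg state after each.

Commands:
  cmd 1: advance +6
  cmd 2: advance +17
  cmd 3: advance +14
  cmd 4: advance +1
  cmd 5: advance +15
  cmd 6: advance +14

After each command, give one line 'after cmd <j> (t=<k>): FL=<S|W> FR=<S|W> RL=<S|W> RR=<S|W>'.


start t=3: FL=S FR=S RL=W RR=W
cmd 1: advance +6 → t=9, phase=(16,18,2,2) → FL=W FR=W RL=S RR=S
cmd 2: advance +17 → t=26, phase=(13,15,19,19) → FL=S FR=W RL=W RR=W
cmd 3: advance +14 → t=40, phase=(7,9,13,13) → FL=S FR=S RL=S RR=S
cmd 4: advance +1 → t=41, phase=(8,10,14,14) → FL=S FR=S RL=W RR=W
cmd 5: advance +15 → t=56, phase=(3,5,9,9) → FL=S FR=S RL=S RR=S
cmd 6: advance +14 → t=70, phase=(17,19,3,3) → FL=W FR=W RL=S RR=S

after cmd 1 (t=9): FL=W FR=W RL=S RR=S
after cmd 2 (t=26): FL=S FR=W RL=W RR=W
after cmd 3 (t=40): FL=S FR=S RL=S RR=S
after cmd 4 (t=41): FL=S FR=S RL=W RR=W
after cmd 5 (t=56): FL=S FR=S RL=S RR=S
after cmd 6 (t=70): FL=W FR=W RL=S RR=S


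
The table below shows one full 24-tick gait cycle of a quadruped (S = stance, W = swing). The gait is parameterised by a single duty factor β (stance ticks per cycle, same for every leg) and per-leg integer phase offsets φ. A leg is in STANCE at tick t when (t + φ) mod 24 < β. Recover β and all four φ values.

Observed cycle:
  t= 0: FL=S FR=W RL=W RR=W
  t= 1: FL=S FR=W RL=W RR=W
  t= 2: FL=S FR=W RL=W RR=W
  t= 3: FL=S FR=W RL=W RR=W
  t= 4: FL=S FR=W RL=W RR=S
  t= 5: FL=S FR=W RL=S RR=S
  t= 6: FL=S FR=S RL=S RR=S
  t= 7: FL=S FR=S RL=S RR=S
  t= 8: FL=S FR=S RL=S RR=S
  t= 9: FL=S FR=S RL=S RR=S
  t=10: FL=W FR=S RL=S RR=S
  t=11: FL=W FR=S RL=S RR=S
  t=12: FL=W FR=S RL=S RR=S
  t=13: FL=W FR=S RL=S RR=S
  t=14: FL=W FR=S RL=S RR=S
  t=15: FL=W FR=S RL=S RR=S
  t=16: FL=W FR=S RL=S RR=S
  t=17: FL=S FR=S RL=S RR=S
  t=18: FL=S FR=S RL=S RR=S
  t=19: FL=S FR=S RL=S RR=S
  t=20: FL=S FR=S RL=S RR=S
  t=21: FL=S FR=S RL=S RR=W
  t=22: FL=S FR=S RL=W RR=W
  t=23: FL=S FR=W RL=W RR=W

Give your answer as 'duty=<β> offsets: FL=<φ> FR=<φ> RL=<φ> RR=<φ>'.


duty=17 offsets: FL=7 FR=18 RL=19 RR=20

duty β = stance ticks per leg = 17
FL: stance ticks = 17; W→S at t=17 → φ=7
FR: stance ticks = 17; W→S at t=6 → φ=18
RL: stance ticks = 17; W→S at t=5 → φ=19
RR: stance ticks = 17; W→S at t=4 → φ=20


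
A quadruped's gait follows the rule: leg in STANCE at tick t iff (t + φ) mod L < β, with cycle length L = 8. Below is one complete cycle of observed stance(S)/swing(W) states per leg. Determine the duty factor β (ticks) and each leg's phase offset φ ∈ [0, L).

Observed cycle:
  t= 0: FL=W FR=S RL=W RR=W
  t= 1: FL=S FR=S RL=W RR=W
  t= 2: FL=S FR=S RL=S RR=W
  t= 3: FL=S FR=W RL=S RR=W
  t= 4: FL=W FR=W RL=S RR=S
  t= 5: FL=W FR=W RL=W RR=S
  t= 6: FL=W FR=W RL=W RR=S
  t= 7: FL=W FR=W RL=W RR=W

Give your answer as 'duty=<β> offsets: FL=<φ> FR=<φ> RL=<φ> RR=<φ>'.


duty=3 offsets: FL=7 FR=0 RL=6 RR=4

duty β = stance ticks per leg = 3
FL: stance ticks = 3; W→S at t=1 → φ=7
FR: stance ticks = 3; W→S at t=0 → φ=0
RL: stance ticks = 3; W→S at t=2 → φ=6
RR: stance ticks = 3; W→S at t=4 → φ=4


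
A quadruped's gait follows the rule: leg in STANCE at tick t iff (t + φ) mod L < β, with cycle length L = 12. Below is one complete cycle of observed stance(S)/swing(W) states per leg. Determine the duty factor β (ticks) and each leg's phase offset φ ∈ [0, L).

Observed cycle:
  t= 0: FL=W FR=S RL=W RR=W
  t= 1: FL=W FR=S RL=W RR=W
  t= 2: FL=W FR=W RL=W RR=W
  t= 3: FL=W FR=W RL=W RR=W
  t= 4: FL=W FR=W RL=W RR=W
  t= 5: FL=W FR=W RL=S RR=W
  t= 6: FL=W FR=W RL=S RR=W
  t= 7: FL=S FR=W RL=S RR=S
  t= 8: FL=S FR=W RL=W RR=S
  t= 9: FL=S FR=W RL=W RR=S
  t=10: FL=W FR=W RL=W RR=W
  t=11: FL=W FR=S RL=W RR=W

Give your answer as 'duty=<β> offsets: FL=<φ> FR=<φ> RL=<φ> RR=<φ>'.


duty=3 offsets: FL=5 FR=1 RL=7 RR=5

duty β = stance ticks per leg = 3
FL: stance ticks = 3; W→S at t=7 → φ=5
FR: stance ticks = 3; W→S at t=11 → φ=1
RL: stance ticks = 3; W→S at t=5 → φ=7
RR: stance ticks = 3; W→S at t=7 → φ=5


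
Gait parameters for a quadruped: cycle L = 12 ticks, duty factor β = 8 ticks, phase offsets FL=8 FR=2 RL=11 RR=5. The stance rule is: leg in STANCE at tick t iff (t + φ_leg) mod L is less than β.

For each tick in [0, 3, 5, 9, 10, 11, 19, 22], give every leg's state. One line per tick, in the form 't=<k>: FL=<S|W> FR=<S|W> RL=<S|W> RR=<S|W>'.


t=0: phase=(8,2,11,5) vs β=8 → FL=W FR=S RL=W RR=S
t=3: phase=(11,5,2,8) vs β=8 → FL=W FR=S RL=S RR=W
t=5: phase=(1,7,4,10) vs β=8 → FL=S FR=S RL=S RR=W
t=9: phase=(5,11,8,2) vs β=8 → FL=S FR=W RL=W RR=S
t=10: phase=(6,0,9,3) vs β=8 → FL=S FR=S RL=W RR=S
t=11: phase=(7,1,10,4) vs β=8 → FL=S FR=S RL=W RR=S
t=19: phase=(3,9,6,0) vs β=8 → FL=S FR=W RL=S RR=S
t=22: phase=(6,0,9,3) vs β=8 → FL=S FR=S RL=W RR=S

t=0: FL=W FR=S RL=W RR=S
t=3: FL=W FR=S RL=S RR=W
t=5: FL=S FR=S RL=S RR=W
t=9: FL=S FR=W RL=W RR=S
t=10: FL=S FR=S RL=W RR=S
t=11: FL=S FR=S RL=W RR=S
t=19: FL=S FR=W RL=S RR=S
t=22: FL=S FR=S RL=W RR=S


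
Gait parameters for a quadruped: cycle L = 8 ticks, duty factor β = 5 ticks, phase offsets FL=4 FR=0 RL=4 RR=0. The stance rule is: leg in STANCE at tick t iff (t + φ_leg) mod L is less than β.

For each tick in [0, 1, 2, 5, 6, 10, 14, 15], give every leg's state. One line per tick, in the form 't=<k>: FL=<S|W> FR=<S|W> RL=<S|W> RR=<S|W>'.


t=0: phase=(4,0,4,0) vs β=5 → FL=S FR=S RL=S RR=S
t=1: phase=(5,1,5,1) vs β=5 → FL=W FR=S RL=W RR=S
t=2: phase=(6,2,6,2) vs β=5 → FL=W FR=S RL=W RR=S
t=5: phase=(1,5,1,5) vs β=5 → FL=S FR=W RL=S RR=W
t=6: phase=(2,6,2,6) vs β=5 → FL=S FR=W RL=S RR=W
t=10: phase=(6,2,6,2) vs β=5 → FL=W FR=S RL=W RR=S
t=14: phase=(2,6,2,6) vs β=5 → FL=S FR=W RL=S RR=W
t=15: phase=(3,7,3,7) vs β=5 → FL=S FR=W RL=S RR=W

t=0: FL=S FR=S RL=S RR=S
t=1: FL=W FR=S RL=W RR=S
t=2: FL=W FR=S RL=W RR=S
t=5: FL=S FR=W RL=S RR=W
t=6: FL=S FR=W RL=S RR=W
t=10: FL=W FR=S RL=W RR=S
t=14: FL=S FR=W RL=S RR=W
t=15: FL=S FR=W RL=S RR=W


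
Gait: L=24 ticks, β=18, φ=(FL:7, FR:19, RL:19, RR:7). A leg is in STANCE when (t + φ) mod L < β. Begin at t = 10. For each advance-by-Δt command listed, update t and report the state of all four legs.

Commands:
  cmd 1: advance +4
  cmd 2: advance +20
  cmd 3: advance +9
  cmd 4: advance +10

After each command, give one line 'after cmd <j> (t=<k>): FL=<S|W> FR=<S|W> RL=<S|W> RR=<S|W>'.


start t=10: FL=S FR=S RL=S RR=S
cmd 1: advance +4 → t=14, phase=(21,9,9,21) → FL=W FR=S RL=S RR=W
cmd 2: advance +20 → t=34, phase=(17,5,5,17) → FL=S FR=S RL=S RR=S
cmd 3: advance +9 → t=43, phase=(2,14,14,2) → FL=S FR=S RL=S RR=S
cmd 4: advance +10 → t=53, phase=(12,0,0,12) → FL=S FR=S RL=S RR=S

after cmd 1 (t=14): FL=W FR=S RL=S RR=W
after cmd 2 (t=34): FL=S FR=S RL=S RR=S
after cmd 3 (t=43): FL=S FR=S RL=S RR=S
after cmd 4 (t=53): FL=S FR=S RL=S RR=S


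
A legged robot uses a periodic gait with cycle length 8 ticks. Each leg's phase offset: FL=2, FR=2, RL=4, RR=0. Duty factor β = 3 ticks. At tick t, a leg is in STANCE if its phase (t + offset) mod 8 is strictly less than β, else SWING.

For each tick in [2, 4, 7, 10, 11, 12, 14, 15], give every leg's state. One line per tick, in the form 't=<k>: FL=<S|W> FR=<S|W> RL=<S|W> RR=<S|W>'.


t=2: FL=W FR=W RL=W RR=S
t=4: FL=W FR=W RL=S RR=W
t=7: FL=S FR=S RL=W RR=W
t=10: FL=W FR=W RL=W RR=S
t=11: FL=W FR=W RL=W RR=W
t=12: FL=W FR=W RL=S RR=W
t=14: FL=S FR=S RL=S RR=W
t=15: FL=S FR=S RL=W RR=W

t=2: phase=(4,4,6,2) vs β=3 → FL=W FR=W RL=W RR=S
t=4: phase=(6,6,0,4) vs β=3 → FL=W FR=W RL=S RR=W
t=7: phase=(1,1,3,7) vs β=3 → FL=S FR=S RL=W RR=W
t=10: phase=(4,4,6,2) vs β=3 → FL=W FR=W RL=W RR=S
t=11: phase=(5,5,7,3) vs β=3 → FL=W FR=W RL=W RR=W
t=12: phase=(6,6,0,4) vs β=3 → FL=W FR=W RL=S RR=W
t=14: phase=(0,0,2,6) vs β=3 → FL=S FR=S RL=S RR=W
t=15: phase=(1,1,3,7) vs β=3 → FL=S FR=S RL=W RR=W


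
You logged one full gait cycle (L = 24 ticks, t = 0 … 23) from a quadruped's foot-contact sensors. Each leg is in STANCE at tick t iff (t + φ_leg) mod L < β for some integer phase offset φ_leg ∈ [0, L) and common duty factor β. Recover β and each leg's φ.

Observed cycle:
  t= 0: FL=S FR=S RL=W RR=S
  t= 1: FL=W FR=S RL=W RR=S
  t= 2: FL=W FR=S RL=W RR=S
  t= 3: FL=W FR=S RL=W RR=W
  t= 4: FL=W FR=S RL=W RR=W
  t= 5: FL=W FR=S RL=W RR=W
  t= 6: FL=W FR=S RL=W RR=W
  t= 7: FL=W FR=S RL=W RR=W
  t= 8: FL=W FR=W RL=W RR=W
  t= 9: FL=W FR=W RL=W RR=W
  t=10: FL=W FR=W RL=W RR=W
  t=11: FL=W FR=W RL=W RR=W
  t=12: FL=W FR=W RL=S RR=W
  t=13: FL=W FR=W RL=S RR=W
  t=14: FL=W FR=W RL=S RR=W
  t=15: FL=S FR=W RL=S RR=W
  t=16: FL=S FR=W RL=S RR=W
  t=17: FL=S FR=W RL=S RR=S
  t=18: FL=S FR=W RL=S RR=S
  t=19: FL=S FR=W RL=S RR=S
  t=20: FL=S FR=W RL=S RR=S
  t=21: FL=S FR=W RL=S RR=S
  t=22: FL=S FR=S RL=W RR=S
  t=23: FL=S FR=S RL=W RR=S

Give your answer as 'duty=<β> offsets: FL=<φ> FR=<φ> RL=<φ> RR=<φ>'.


duty=10 offsets: FL=9 FR=2 RL=12 RR=7

duty β = stance ticks per leg = 10
FL: stance ticks = 10; W→S at t=15 → φ=9
FR: stance ticks = 10; W→S at t=22 → φ=2
RL: stance ticks = 10; W→S at t=12 → φ=12
RR: stance ticks = 10; W→S at t=17 → φ=7


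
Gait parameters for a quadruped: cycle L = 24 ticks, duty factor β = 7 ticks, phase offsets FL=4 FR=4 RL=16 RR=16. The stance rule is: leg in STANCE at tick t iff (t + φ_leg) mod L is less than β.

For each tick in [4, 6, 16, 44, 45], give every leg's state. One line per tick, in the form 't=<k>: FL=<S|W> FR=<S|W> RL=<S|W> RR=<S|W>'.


t=4: phase=(8,8,20,20) vs β=7 → FL=W FR=W RL=W RR=W
t=6: phase=(10,10,22,22) vs β=7 → FL=W FR=W RL=W RR=W
t=16: phase=(20,20,8,8) vs β=7 → FL=W FR=W RL=W RR=W
t=44: phase=(0,0,12,12) vs β=7 → FL=S FR=S RL=W RR=W
t=45: phase=(1,1,13,13) vs β=7 → FL=S FR=S RL=W RR=W

t=4: FL=W FR=W RL=W RR=W
t=6: FL=W FR=W RL=W RR=W
t=16: FL=W FR=W RL=W RR=W
t=44: FL=S FR=S RL=W RR=W
t=45: FL=S FR=S RL=W RR=W


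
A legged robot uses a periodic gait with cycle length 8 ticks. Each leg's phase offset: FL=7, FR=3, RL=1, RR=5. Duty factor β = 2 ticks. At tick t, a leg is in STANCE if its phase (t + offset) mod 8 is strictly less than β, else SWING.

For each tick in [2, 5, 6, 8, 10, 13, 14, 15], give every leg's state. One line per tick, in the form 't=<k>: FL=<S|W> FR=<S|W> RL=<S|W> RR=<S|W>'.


t=2: FL=S FR=W RL=W RR=W
t=5: FL=W FR=S RL=W RR=W
t=6: FL=W FR=S RL=W RR=W
t=8: FL=W FR=W RL=S RR=W
t=10: FL=S FR=W RL=W RR=W
t=13: FL=W FR=S RL=W RR=W
t=14: FL=W FR=S RL=W RR=W
t=15: FL=W FR=W RL=S RR=W

t=2: phase=(1,5,3,7) vs β=2 → FL=S FR=W RL=W RR=W
t=5: phase=(4,0,6,2) vs β=2 → FL=W FR=S RL=W RR=W
t=6: phase=(5,1,7,3) vs β=2 → FL=W FR=S RL=W RR=W
t=8: phase=(7,3,1,5) vs β=2 → FL=W FR=W RL=S RR=W
t=10: phase=(1,5,3,7) vs β=2 → FL=S FR=W RL=W RR=W
t=13: phase=(4,0,6,2) vs β=2 → FL=W FR=S RL=W RR=W
t=14: phase=(5,1,7,3) vs β=2 → FL=W FR=S RL=W RR=W
t=15: phase=(6,2,0,4) vs β=2 → FL=W FR=W RL=S RR=W


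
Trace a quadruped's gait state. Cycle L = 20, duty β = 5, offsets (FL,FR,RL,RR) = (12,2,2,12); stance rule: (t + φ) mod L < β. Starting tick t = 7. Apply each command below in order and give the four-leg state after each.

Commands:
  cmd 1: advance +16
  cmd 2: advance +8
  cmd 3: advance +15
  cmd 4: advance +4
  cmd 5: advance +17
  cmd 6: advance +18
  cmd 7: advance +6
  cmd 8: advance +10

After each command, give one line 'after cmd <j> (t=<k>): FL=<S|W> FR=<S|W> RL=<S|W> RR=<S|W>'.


start t=7: FL=W FR=W RL=W RR=W
cmd 1: advance +16 → t=23, phase=(15,5,5,15) → FL=W FR=W RL=W RR=W
cmd 2: advance +8 → t=31, phase=(3,13,13,3) → FL=S FR=W RL=W RR=S
cmd 3: advance +15 → t=46, phase=(18,8,8,18) → FL=W FR=W RL=W RR=W
cmd 4: advance +4 → t=50, phase=(2,12,12,2) → FL=S FR=W RL=W RR=S
cmd 5: advance +17 → t=67, phase=(19,9,9,19) → FL=W FR=W RL=W RR=W
cmd 6: advance +18 → t=85, phase=(17,7,7,17) → FL=W FR=W RL=W RR=W
cmd 7: advance +6 → t=91, phase=(3,13,13,3) → FL=S FR=W RL=W RR=S
cmd 8: advance +10 → t=101, phase=(13,3,3,13) → FL=W FR=S RL=S RR=W

after cmd 1 (t=23): FL=W FR=W RL=W RR=W
after cmd 2 (t=31): FL=S FR=W RL=W RR=S
after cmd 3 (t=46): FL=W FR=W RL=W RR=W
after cmd 4 (t=50): FL=S FR=W RL=W RR=S
after cmd 5 (t=67): FL=W FR=W RL=W RR=W
after cmd 6 (t=85): FL=W FR=W RL=W RR=W
after cmd 7 (t=91): FL=S FR=W RL=W RR=S
after cmd 8 (t=101): FL=W FR=S RL=S RR=W


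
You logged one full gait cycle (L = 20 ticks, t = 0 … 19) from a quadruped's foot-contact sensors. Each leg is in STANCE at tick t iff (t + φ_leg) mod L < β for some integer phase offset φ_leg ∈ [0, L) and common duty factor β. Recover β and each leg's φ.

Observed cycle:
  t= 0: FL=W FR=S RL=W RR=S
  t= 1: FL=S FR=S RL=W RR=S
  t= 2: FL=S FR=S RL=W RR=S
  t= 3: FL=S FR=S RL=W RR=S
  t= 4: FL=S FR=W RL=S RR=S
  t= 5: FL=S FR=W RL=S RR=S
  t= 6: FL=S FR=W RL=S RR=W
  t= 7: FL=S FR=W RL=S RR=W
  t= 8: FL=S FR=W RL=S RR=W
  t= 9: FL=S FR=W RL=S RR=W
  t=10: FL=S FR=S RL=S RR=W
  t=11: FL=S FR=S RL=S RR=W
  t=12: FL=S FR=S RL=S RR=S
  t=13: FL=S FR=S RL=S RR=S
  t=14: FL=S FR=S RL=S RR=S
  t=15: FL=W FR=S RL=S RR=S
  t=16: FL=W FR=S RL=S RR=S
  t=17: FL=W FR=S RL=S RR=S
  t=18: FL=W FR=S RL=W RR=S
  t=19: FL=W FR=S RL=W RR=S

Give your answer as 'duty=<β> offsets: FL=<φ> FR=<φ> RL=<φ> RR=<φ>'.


duty β = stance ticks per leg = 14
FL: stance ticks = 14; W→S at t=1 → φ=19
FR: stance ticks = 14; W→S at t=10 → φ=10
RL: stance ticks = 14; W→S at t=4 → φ=16
RR: stance ticks = 14; W→S at t=12 → φ=8

duty=14 offsets: FL=19 FR=10 RL=16 RR=8


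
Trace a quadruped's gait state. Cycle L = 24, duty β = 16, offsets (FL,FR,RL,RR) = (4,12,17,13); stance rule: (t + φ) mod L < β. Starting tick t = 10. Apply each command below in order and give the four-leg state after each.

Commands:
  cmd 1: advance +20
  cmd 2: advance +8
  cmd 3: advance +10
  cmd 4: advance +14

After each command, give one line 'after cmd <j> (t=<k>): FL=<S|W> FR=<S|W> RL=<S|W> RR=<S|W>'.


after cmd 1 (t=30): FL=S FR=W RL=W RR=W
after cmd 2 (t=38): FL=W FR=S RL=S RR=S
after cmd 3 (t=48): FL=S FR=S RL=W RR=S
after cmd 4 (t=62): FL=W FR=S RL=S RR=S

start t=10: FL=S FR=W RL=S RR=W
cmd 1: advance +20 → t=30, phase=(10,18,23,19) → FL=S FR=W RL=W RR=W
cmd 2: advance +8 → t=38, phase=(18,2,7,3) → FL=W FR=S RL=S RR=S
cmd 3: advance +10 → t=48, phase=(4,12,17,13) → FL=S FR=S RL=W RR=S
cmd 4: advance +14 → t=62, phase=(18,2,7,3) → FL=W FR=S RL=S RR=S


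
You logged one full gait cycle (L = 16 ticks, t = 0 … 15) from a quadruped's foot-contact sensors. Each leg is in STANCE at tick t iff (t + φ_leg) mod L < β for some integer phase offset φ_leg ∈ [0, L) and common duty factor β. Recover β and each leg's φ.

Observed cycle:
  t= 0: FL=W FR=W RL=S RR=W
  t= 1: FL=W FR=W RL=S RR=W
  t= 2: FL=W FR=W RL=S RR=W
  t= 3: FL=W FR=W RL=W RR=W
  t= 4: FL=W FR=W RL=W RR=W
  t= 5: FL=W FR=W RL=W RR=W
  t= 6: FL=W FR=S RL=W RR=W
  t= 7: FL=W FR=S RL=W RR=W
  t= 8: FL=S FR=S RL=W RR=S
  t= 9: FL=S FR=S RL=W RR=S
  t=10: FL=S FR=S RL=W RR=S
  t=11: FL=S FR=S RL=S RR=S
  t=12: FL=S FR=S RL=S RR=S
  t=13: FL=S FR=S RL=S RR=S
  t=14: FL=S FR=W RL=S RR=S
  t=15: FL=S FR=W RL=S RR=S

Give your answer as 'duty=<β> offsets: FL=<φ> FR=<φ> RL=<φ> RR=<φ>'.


duty=8 offsets: FL=8 FR=10 RL=5 RR=8

duty β = stance ticks per leg = 8
FL: stance ticks = 8; W→S at t=8 → φ=8
FR: stance ticks = 8; W→S at t=6 → φ=10
RL: stance ticks = 8; W→S at t=11 → φ=5
RR: stance ticks = 8; W→S at t=8 → φ=8


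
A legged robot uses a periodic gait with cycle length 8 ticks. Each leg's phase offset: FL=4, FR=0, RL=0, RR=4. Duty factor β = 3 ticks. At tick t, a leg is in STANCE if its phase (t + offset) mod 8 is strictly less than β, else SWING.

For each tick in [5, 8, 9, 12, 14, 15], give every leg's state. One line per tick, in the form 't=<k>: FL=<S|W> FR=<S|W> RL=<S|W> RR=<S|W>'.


t=5: FL=S FR=W RL=W RR=S
t=8: FL=W FR=S RL=S RR=W
t=9: FL=W FR=S RL=S RR=W
t=12: FL=S FR=W RL=W RR=S
t=14: FL=S FR=W RL=W RR=S
t=15: FL=W FR=W RL=W RR=W

t=5: phase=(1,5,5,1) vs β=3 → FL=S FR=W RL=W RR=S
t=8: phase=(4,0,0,4) vs β=3 → FL=W FR=S RL=S RR=W
t=9: phase=(5,1,1,5) vs β=3 → FL=W FR=S RL=S RR=W
t=12: phase=(0,4,4,0) vs β=3 → FL=S FR=W RL=W RR=S
t=14: phase=(2,6,6,2) vs β=3 → FL=S FR=W RL=W RR=S
t=15: phase=(3,7,7,3) vs β=3 → FL=W FR=W RL=W RR=W


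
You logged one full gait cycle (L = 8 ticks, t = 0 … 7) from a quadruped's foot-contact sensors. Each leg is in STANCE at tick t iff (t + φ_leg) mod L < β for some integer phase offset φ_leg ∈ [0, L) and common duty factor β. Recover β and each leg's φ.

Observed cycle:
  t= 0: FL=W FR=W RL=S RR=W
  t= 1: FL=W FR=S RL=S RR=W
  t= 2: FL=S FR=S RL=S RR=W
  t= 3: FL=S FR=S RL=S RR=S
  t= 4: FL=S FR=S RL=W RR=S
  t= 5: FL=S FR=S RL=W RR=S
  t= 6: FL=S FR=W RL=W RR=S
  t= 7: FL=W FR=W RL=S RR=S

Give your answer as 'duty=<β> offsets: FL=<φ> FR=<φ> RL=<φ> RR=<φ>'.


duty β = stance ticks per leg = 5
FL: stance ticks = 5; W→S at t=2 → φ=6
FR: stance ticks = 5; W→S at t=1 → φ=7
RL: stance ticks = 5; W→S at t=7 → φ=1
RR: stance ticks = 5; W→S at t=3 → φ=5

duty=5 offsets: FL=6 FR=7 RL=1 RR=5


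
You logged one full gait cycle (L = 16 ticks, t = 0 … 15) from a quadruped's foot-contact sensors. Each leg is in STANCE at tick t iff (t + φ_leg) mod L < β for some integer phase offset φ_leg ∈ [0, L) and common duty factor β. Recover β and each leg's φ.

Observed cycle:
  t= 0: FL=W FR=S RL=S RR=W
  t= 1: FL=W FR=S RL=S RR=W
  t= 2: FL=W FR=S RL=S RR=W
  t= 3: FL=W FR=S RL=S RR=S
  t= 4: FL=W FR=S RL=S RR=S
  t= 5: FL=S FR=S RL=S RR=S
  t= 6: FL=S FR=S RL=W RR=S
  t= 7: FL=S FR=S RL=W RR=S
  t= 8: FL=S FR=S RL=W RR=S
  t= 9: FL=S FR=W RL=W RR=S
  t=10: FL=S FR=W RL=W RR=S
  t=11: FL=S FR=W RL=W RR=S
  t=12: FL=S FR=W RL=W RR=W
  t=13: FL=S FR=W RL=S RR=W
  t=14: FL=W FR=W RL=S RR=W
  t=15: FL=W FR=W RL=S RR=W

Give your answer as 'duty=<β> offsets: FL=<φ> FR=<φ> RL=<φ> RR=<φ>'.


duty β = stance ticks per leg = 9
FL: stance ticks = 9; W→S at t=5 → φ=11
FR: stance ticks = 9; W→S at t=0 → φ=0
RL: stance ticks = 9; W→S at t=13 → φ=3
RR: stance ticks = 9; W→S at t=3 → φ=13

duty=9 offsets: FL=11 FR=0 RL=3 RR=13


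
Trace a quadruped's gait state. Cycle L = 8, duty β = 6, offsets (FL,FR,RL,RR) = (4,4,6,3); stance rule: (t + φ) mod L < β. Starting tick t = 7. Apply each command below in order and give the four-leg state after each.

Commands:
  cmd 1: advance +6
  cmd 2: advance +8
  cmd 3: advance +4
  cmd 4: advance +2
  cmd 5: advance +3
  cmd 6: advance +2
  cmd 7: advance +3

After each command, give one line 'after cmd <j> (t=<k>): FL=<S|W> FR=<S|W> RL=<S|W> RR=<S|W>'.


after cmd 1 (t=13): FL=S FR=S RL=S RR=S
after cmd 2 (t=21): FL=S FR=S RL=S RR=S
after cmd 3 (t=25): FL=S FR=S RL=W RR=S
after cmd 4 (t=27): FL=W FR=W RL=S RR=W
after cmd 5 (t=30): FL=S FR=S RL=S RR=S
after cmd 6 (t=32): FL=S FR=S RL=W RR=S
after cmd 7 (t=35): FL=W FR=W RL=S RR=W

start t=7: FL=S FR=S RL=S RR=S
cmd 1: advance +6 → t=13, phase=(1,1,3,0) → FL=S FR=S RL=S RR=S
cmd 2: advance +8 → t=21, phase=(1,1,3,0) → FL=S FR=S RL=S RR=S
cmd 3: advance +4 → t=25, phase=(5,5,7,4) → FL=S FR=S RL=W RR=S
cmd 4: advance +2 → t=27, phase=(7,7,1,6) → FL=W FR=W RL=S RR=W
cmd 5: advance +3 → t=30, phase=(2,2,4,1) → FL=S FR=S RL=S RR=S
cmd 6: advance +2 → t=32, phase=(4,4,6,3) → FL=S FR=S RL=W RR=S
cmd 7: advance +3 → t=35, phase=(7,7,1,6) → FL=W FR=W RL=S RR=W


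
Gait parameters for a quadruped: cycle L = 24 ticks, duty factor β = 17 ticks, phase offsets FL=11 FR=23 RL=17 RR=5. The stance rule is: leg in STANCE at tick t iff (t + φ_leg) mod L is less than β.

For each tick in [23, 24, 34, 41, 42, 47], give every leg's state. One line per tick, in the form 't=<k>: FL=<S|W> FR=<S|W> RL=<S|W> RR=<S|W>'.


t=23: phase=(10,22,16,4) vs β=17 → FL=S FR=W RL=S RR=S
t=24: phase=(11,23,17,5) vs β=17 → FL=S FR=W RL=W RR=S
t=34: phase=(21,9,3,15) vs β=17 → FL=W FR=S RL=S RR=S
t=41: phase=(4,16,10,22) vs β=17 → FL=S FR=S RL=S RR=W
t=42: phase=(5,17,11,23) vs β=17 → FL=S FR=W RL=S RR=W
t=47: phase=(10,22,16,4) vs β=17 → FL=S FR=W RL=S RR=S

t=23: FL=S FR=W RL=S RR=S
t=24: FL=S FR=W RL=W RR=S
t=34: FL=W FR=S RL=S RR=S
t=41: FL=S FR=S RL=S RR=W
t=42: FL=S FR=W RL=S RR=W
t=47: FL=S FR=W RL=S RR=S


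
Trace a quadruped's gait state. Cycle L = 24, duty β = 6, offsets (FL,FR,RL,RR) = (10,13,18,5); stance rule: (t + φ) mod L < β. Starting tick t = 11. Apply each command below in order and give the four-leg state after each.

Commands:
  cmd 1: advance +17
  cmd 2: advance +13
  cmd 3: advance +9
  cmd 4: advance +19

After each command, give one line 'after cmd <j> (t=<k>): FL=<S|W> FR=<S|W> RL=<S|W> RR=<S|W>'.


start t=11: FL=W FR=S RL=S RR=W
cmd 1: advance +17 → t=28, phase=(14,17,22,9) → FL=W FR=W RL=W RR=W
cmd 2: advance +13 → t=41, phase=(3,6,11,22) → FL=S FR=W RL=W RR=W
cmd 3: advance +9 → t=50, phase=(12,15,20,7) → FL=W FR=W RL=W RR=W
cmd 4: advance +19 → t=69, phase=(7,10,15,2) → FL=W FR=W RL=W RR=S

after cmd 1 (t=28): FL=W FR=W RL=W RR=W
after cmd 2 (t=41): FL=S FR=W RL=W RR=W
after cmd 3 (t=50): FL=W FR=W RL=W RR=W
after cmd 4 (t=69): FL=W FR=W RL=W RR=S
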